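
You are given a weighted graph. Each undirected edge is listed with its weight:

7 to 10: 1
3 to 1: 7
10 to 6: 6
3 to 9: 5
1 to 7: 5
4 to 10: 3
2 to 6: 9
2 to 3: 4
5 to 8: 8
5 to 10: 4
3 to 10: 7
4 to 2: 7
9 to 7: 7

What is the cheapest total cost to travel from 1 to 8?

Shortest distances from 1:
1: 0
7: 5  (via 1)
10: 6  (via 7)
3: 7  (via 1)
4: 9  (via 10)
5: 10  (via 10)
2: 11  (via 3)
6: 12  (via 10)
9: 12  (via 7)
8: 18  (via 5)
Shortest route: 1–7–10–5–8 = 18.

18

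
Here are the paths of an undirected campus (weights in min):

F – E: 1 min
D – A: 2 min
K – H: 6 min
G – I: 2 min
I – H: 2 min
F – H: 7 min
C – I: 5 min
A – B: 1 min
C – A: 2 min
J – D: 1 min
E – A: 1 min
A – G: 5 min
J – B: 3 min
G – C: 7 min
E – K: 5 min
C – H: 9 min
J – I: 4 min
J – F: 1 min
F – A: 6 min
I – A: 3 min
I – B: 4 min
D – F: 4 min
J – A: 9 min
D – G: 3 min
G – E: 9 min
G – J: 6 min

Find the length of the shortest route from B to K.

7 min

Shortest distances from B:
B: 0
A: 1  (via B)
E: 2  (via A)
C: 3  (via A)
D: 3  (via A)
F: 3  (via E)
J: 3  (via B)
I: 4  (via B)
G: 6  (via A)
H: 6  (via I)
K: 7  (via E)
Shortest route: B–A–E–K = 7 min.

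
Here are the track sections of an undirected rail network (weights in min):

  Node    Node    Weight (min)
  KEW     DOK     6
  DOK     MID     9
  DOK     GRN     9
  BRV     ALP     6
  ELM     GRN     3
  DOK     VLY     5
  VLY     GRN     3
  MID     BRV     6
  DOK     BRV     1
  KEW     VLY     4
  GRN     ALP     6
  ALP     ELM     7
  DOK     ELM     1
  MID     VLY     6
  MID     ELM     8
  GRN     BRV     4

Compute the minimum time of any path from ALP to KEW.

Settle nodes by increasing distance from ALP:
ALP: 0
BRV: 6  (via ALP)
GRN: 6  (via ALP)
DOK: 7  (via BRV)
ELM: 7  (via ALP)
VLY: 9  (via GRN)
MID: 12  (via BRV)
KEW: 13  (via DOK)
Shortest route: ALP–BRV–DOK–KEW = 13 min.

13 min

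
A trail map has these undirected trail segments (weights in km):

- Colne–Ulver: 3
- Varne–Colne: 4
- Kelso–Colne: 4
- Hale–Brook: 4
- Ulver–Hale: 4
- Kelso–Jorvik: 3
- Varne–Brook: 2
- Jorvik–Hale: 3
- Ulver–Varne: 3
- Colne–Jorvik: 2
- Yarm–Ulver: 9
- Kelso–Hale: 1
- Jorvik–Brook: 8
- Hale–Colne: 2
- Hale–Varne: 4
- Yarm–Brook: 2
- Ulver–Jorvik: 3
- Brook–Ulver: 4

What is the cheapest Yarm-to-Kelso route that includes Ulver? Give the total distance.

Best Yarm to Ulver: Yarm → Brook → Ulver costing 6
Shortest Ulver→Kelso: Ulver → Hale → Kelso = 5
Total via Ulver: 6 + 5 = 11 km.

11 km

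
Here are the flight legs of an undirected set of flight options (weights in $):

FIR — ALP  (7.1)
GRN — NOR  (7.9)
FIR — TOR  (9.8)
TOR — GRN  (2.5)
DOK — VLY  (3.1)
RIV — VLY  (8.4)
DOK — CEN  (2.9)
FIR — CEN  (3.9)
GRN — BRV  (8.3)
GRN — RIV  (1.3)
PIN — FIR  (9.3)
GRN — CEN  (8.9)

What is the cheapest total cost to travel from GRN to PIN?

Enumerating some paths:
GRN - TOR - FIR - PIN: 2.5+9.8+9.3 = 21.6
GRN - CEN - FIR - PIN: 8.9+3.9+9.3 = 22.1
The minimum is $21.6 via GRN - TOR - FIR - PIN.

$21.6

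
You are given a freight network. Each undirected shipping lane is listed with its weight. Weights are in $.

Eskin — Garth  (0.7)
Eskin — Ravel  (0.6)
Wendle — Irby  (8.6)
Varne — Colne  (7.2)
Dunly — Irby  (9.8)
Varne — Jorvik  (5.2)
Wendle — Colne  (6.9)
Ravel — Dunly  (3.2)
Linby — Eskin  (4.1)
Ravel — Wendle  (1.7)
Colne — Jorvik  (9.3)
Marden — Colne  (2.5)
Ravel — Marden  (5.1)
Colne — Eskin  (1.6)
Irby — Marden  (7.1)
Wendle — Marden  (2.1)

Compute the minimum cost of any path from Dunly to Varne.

$12.6

Candidate routes:
Dunly - Ravel - Eskin - Colne - Varne: 3.2+0.6+1.6+7.2 = 12.6
Dunly - Ravel - Wendle - Marden - Colne - Varne: 3.2+1.7+2.1+2.5+7.2 = 16.7
Dunly - Ravel - Marden - Colne - Varne: 3.2+5.1+2.5+7.2 = 18
Cheapest is Dunly - Ravel - Eskin - Colne - Varne at $12.6.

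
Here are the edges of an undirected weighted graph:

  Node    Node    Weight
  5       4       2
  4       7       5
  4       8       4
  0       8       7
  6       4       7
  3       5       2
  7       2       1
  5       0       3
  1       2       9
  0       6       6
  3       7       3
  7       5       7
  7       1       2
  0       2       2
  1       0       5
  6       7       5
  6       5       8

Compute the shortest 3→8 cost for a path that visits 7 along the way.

Best 3 to 7: 3 → 7 costing 3
Best 7 to 8: 7 → 4 → 8 costing 9
Total via 7: 3 + 9 = 12.

12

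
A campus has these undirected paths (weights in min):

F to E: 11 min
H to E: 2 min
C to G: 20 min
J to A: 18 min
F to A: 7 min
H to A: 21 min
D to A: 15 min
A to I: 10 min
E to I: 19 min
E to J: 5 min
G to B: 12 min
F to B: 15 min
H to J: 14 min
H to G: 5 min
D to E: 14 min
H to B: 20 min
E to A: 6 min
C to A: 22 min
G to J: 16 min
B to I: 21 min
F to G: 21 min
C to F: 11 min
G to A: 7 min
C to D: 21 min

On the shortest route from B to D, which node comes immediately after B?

G

Enumerating some paths:
B–G–A–D: 12+7+15 = 34
B–H–E–D: 20+2+14 = 36
B–F–A–D: 15+7+15 = 37
B–G–H–E–D: 12+5+2+14 = 33
Cheapest is B–G–H–E–D at 33 min.
So from B the first move is to G.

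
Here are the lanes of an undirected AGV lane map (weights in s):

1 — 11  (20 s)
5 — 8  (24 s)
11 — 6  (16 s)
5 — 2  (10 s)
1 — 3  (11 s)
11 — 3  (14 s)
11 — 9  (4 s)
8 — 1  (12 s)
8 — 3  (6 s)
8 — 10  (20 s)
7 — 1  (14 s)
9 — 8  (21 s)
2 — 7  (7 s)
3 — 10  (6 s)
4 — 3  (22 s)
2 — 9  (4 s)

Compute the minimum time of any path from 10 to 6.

36 s

Settle nodes by increasing distance from 10:
10: 0
3: 6  (via 10)
8: 12  (via 3)
1: 17  (via 3)
11: 20  (via 3)
9: 24  (via 11)
2: 28  (via 9)
4: 28  (via 3)
7: 31  (via 1)
5: 36  (via 8)
6: 36  (via 11)
Shortest route: 10–3–11–6 = 36 s.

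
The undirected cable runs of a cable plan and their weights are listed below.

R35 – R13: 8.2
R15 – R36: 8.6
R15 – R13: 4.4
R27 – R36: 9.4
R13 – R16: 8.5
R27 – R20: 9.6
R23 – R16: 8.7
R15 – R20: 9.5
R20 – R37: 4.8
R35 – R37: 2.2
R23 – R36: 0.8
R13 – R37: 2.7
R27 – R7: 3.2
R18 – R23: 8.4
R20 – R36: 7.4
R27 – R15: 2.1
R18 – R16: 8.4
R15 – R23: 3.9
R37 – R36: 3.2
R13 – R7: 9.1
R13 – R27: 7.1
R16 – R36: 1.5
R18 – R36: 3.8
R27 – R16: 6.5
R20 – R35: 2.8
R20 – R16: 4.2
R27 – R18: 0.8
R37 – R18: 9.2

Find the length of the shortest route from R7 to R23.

Shortest distances from R7:
R7: 0
R27: 3.2  (via R7)
R18: 4  (via R27)
R15: 5.3  (via R27)
R36: 7.8  (via R18)
R23: 8.6  (via R36)
Shortest route: R7 → R27 → R18 → R36 → R23 = 8.6.

8.6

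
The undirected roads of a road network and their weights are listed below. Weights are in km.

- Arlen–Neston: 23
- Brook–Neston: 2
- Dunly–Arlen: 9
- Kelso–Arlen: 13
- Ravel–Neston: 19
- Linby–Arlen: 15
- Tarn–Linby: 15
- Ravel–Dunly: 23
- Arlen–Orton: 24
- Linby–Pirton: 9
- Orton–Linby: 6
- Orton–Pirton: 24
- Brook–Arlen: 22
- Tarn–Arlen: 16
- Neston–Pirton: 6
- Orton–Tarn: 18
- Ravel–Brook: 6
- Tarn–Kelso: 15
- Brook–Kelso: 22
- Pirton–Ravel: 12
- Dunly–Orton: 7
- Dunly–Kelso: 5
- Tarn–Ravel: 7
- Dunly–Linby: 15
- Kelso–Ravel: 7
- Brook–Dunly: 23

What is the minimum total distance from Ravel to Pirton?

Shortest distances from Ravel:
Ravel: 0
Brook: 6  (via Ravel)
Kelso: 7  (via Ravel)
Tarn: 7  (via Ravel)
Neston: 8  (via Brook)
Pirton: 12  (via Ravel)
Shortest route: Ravel → Pirton = 12 km.

12 km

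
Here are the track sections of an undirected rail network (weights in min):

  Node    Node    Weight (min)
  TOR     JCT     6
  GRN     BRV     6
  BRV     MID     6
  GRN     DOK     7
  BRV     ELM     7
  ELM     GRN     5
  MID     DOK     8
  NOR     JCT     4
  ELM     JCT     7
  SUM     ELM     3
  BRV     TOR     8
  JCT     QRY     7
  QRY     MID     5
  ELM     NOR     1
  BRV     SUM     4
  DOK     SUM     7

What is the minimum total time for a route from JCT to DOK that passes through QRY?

20 min

Best JCT to QRY: JCT–QRY costing 7
Best QRY to DOK: QRY–MID–DOK costing 13
Total via QRY: 7 + 13 = 20 min.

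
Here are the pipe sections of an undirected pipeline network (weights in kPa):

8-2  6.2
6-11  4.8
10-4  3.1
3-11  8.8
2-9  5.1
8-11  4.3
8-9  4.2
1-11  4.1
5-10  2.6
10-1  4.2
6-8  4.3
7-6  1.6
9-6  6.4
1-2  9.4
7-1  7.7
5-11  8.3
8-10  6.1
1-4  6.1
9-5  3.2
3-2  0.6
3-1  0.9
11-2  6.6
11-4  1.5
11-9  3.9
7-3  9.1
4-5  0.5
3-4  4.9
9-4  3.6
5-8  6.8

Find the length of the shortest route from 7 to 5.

Compare a few routes:
7 → 6 → 9 → 5: 1.6+6.4+3.2 = 11.2
7 → 6 → 11 → 4 → 5: 1.6+4.8+1.5+0.5 = 8.4
Cheapest is 7 → 6 → 11 → 4 → 5 at 8.4 kPa.

8.4 kPa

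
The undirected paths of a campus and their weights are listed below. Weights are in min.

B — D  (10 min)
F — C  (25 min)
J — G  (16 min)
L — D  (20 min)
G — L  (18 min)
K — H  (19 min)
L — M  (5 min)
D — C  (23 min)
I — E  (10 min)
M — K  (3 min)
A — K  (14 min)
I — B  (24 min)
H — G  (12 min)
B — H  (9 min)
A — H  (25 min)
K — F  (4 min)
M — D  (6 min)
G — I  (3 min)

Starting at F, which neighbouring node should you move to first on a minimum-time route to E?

K

Enumerating some paths:
F - K - H - G - I - E: 4+19+12+3+10 = 48
F - K - M - L - G - I - E: 4+3+5+18+3+10 = 43
F - K - M - D - B - H - G - I - E: 4+3+6+10+9+12+3+10 = 57
The minimum is 43 min via F - K - M - L - G - I - E.
So from F the first move is to K.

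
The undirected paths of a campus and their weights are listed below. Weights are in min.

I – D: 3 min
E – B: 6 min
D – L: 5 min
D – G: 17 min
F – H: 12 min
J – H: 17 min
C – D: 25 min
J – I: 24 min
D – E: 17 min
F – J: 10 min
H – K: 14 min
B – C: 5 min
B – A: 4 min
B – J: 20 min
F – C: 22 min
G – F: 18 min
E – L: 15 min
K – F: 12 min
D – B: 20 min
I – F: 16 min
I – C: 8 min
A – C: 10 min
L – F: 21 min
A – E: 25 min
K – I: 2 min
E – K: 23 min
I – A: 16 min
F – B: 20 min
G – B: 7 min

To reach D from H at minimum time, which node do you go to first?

Compare a few routes:
H → K → I → D: 14+2+3 = 19
H → F → L → D: 12+21+5 = 38
H → F → I → D: 12+16+3 = 31
H → F → K → I → D: 12+12+2+3 = 29
Cheapest is H → K → I → D at 19 min.
So from H the first move is to K.

K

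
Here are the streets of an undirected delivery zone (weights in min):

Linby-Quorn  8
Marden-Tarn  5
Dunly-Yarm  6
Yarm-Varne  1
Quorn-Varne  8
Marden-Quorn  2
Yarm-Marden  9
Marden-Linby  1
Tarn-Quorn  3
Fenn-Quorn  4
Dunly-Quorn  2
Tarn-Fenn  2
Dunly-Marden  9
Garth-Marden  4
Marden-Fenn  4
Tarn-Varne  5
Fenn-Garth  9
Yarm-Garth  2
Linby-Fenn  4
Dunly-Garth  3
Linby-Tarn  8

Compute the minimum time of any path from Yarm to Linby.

Settle nodes by increasing distance from Yarm:
Yarm: 0
Varne: 1  (via Yarm)
Garth: 2  (via Yarm)
Dunly: 5  (via Garth)
Tarn: 6  (via Varne)
Marden: 6  (via Garth)
Linby: 7  (via Marden)
Shortest route: Yarm → Garth → Marden → Linby = 7 min.

7 min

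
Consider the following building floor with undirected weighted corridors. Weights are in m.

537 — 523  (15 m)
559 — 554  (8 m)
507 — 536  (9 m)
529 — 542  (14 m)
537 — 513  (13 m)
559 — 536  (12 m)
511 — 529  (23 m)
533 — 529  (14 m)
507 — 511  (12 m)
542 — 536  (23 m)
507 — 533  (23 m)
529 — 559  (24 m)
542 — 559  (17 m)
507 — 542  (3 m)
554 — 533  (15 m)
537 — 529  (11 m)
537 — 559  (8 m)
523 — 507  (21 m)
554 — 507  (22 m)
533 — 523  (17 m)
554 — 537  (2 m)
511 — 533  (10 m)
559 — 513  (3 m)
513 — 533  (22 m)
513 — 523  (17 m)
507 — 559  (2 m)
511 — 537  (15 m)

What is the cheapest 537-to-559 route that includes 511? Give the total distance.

Best 537 to 511: 537 → 511 costing 15
Best 511 to 559: 511 → 507 → 559 costing 14
Total via 511: 15 + 14 = 29 m.

29 m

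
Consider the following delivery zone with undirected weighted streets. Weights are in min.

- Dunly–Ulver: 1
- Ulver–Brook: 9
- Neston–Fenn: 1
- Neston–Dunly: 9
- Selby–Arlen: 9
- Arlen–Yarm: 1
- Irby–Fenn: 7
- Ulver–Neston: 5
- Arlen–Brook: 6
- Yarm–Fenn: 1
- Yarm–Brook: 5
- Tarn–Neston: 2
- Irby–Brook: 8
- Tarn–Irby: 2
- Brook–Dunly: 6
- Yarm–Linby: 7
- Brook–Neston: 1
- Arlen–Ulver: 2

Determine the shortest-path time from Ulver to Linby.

Shortest distances from Ulver:
Ulver: 0
Dunly: 1  (via Ulver)
Arlen: 2  (via Ulver)
Yarm: 3  (via Arlen)
Fenn: 4  (via Yarm)
Neston: 5  (via Ulver)
Brook: 6  (via Neston)
Tarn: 7  (via Neston)
Irby: 9  (via Tarn)
Linby: 10  (via Yarm)
Shortest route: Ulver–Arlen–Yarm–Linby = 10 min.

10 min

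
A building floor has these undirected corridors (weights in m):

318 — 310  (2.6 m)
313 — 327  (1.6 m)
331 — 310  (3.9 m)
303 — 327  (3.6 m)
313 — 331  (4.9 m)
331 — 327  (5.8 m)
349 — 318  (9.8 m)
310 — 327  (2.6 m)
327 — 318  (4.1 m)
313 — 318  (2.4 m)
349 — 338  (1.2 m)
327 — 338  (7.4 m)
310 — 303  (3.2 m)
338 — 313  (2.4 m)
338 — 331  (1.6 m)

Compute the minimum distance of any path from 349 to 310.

Running Dijkstra from 349:
349: 0
338: 1.2  (via 349)
331: 2.8  (via 338)
313: 3.6  (via 338)
327: 5.2  (via 313)
318: 6  (via 313)
310: 6.7  (via 331)
Shortest route: 349 → 338 → 331 → 310 = 6.7 m.

6.7 m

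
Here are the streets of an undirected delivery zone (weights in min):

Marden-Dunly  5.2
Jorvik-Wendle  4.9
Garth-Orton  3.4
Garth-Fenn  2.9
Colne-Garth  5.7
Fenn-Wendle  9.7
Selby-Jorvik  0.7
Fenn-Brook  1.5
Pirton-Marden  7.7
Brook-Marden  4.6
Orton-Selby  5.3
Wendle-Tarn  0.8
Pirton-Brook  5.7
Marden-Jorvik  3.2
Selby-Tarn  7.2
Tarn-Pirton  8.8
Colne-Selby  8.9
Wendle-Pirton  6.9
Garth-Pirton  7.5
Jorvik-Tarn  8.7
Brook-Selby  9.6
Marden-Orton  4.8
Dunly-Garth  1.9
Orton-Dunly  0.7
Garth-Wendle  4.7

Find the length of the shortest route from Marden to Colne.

Compare a few routes:
Marden–Brook–Fenn–Garth–Colne: 4.6+1.5+2.9+5.7 = 14.7
Marden–Jorvik–Selby–Colne: 3.2+0.7+8.9 = 12.8
Marden–Orton–Garth–Colne: 4.8+3.4+5.7 = 13.9
Marden–Orton–Dunly–Garth–Colne: 4.8+0.7+1.9+5.7 = 13.1
The minimum is 12.8 min via Marden–Jorvik–Selby–Colne.

12.8 min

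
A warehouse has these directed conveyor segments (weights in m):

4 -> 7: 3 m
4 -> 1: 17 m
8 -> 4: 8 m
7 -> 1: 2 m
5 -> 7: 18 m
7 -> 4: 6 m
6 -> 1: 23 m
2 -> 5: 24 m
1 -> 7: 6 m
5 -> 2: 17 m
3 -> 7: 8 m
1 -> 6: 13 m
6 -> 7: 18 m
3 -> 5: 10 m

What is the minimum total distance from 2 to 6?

Settle nodes by increasing distance from 2:
2: 0
5: 24  (via 2)
7: 42  (via 5)
1: 44  (via 7)
4: 48  (via 7)
6: 57  (via 1)
Shortest route: 2 → 5 → 7 → 1 → 6 = 57 m.

57 m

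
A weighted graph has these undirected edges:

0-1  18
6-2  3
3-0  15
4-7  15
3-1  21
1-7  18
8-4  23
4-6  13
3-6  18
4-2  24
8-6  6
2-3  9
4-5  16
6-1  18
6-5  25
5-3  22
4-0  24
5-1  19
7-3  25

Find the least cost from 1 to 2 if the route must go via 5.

47

Shortest 1→5: 1 → 5 = 19
Best 5 to 2: 5 → 6 → 2 costing 28
Total via 5: 19 + 28 = 47.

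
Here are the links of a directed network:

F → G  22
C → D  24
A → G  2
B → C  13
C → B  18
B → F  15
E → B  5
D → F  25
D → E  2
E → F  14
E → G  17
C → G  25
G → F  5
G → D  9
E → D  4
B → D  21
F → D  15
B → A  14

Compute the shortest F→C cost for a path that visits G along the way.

51

Shortest F→G: F → G = 22
Best G to C: G → D → E → B → C costing 29
Total via G: 22 + 29 = 51.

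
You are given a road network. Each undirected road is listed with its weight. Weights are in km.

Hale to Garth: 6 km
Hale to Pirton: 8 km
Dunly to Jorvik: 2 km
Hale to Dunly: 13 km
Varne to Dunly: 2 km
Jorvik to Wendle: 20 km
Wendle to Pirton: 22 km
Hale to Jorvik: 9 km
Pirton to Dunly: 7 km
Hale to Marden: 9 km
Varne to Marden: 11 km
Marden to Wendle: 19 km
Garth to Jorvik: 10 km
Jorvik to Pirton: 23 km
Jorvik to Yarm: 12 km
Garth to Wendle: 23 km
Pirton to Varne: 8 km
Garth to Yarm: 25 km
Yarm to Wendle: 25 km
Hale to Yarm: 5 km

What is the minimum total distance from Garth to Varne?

14 km

Compare a few routes:
Garth–Jorvik–Dunly–Varne: 10+2+2 = 14
Garth–Hale–Dunly–Varne: 6+13+2 = 21
Garth–Hale–Jorvik–Dunly–Varne: 6+9+2+2 = 19
The minimum is 14 km via Garth–Jorvik–Dunly–Varne.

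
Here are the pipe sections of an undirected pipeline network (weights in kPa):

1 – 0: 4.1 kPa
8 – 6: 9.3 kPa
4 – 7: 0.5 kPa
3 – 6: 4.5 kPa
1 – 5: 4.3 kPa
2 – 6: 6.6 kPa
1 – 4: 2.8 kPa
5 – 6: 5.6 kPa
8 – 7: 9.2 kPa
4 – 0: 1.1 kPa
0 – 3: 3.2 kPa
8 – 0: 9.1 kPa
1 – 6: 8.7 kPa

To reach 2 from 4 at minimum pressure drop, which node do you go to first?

0

Compare a few routes:
4–1–6–2: 2.8+8.7+6.6 = 18.1
4–0–1–6–2: 1.1+4.1+8.7+6.6 = 20.5
4–0–3–6–2: 1.1+3.2+4.5+6.6 = 15.4
4–1–5–6–2: 2.8+4.3+5.6+6.6 = 19.3
Cheapest is 4–0–3–6–2 at 15.4 kPa.
So from 4 the first move is to 0.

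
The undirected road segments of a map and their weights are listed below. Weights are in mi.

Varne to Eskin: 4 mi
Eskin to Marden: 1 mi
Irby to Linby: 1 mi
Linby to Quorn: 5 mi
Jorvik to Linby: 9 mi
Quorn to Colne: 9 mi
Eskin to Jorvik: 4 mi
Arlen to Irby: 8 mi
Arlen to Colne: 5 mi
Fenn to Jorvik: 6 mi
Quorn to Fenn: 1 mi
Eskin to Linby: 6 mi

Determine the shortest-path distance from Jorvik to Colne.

Enumerating some paths:
Jorvik → Linby → Irby → Arlen → Colne: 9+1+8+5 = 23
Jorvik → Linby → Quorn → Colne: 9+5+9 = 23
Jorvik → Fenn → Quorn → Colne: 6+1+9 = 16
Cheapest is Jorvik → Fenn → Quorn → Colne at 16 mi.

16 mi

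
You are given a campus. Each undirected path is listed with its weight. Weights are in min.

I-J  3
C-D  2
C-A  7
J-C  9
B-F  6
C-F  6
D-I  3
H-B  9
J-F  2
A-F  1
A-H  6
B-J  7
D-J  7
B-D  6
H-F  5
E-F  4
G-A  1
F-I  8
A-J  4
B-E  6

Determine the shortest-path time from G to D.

Settle nodes by increasing distance from G:
G: 0
A: 1  (via G)
F: 2  (via A)
J: 4  (via F)
E: 6  (via F)
H: 7  (via A)
I: 7  (via J)
B: 8  (via F)
C: 8  (via A)
D: 10  (via I)
Shortest route: G–A–F–J–I–D = 10 min.

10 min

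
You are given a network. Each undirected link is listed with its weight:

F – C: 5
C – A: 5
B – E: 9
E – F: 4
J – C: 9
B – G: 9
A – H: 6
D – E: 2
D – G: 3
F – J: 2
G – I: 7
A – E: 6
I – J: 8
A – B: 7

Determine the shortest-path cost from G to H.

Candidate routes:
G–B–A–H: 9+7+6 = 22
G–D–E–A–H: 3+2+6+6 = 17
Cheapest is G–D–E–A–H at 17.

17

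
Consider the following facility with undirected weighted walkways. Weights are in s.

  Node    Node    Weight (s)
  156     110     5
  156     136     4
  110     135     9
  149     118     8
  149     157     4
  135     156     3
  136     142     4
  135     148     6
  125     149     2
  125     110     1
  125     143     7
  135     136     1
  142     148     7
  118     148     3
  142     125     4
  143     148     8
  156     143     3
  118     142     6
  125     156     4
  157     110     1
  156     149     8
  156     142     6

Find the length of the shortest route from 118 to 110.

Running Dijkstra from 118:
118: 0
148: 3  (via 118)
142: 6  (via 118)
149: 8  (via 118)
135: 9  (via 148)
125: 10  (via 142)
136: 10  (via 142)
110: 11  (via 125)
Shortest route: 118–142–125–110 = 11 s.

11 s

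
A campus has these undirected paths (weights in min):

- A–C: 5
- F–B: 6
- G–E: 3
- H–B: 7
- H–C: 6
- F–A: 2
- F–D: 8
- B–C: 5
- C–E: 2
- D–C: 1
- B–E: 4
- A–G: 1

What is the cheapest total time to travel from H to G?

Running Dijkstra from H:
H: 0
C: 6  (via H)
B: 7  (via H)
D: 7  (via C)
E: 8  (via C)
A: 11  (via C)
G: 11  (via E)
Shortest route: H–C–E–G = 11 min.

11 min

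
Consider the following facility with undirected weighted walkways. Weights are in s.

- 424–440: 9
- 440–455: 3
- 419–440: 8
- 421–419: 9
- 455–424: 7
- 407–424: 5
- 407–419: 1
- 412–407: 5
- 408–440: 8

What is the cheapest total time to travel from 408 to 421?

Settle nodes by increasing distance from 408:
408: 0
440: 8  (via 408)
455: 11  (via 440)
419: 16  (via 440)
407: 17  (via 419)
424: 17  (via 440)
412: 22  (via 407)
421: 25  (via 419)
Shortest route: 408–440–419–421 = 25 s.

25 s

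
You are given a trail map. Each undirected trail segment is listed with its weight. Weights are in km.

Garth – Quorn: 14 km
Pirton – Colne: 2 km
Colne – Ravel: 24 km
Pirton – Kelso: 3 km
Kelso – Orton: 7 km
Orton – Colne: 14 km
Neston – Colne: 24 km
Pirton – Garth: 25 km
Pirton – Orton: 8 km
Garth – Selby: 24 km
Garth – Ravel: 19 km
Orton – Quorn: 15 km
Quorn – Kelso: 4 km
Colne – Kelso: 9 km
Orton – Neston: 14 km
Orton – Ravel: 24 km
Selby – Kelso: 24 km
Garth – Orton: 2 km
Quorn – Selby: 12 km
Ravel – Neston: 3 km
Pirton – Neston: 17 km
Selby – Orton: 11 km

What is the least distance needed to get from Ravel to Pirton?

Running Dijkstra from Ravel:
Ravel: 0
Neston: 3  (via Ravel)
Orton: 17  (via Neston)
Garth: 19  (via Ravel)
Pirton: 20  (via Neston)
Shortest route: Ravel–Neston–Pirton = 20 km.

20 km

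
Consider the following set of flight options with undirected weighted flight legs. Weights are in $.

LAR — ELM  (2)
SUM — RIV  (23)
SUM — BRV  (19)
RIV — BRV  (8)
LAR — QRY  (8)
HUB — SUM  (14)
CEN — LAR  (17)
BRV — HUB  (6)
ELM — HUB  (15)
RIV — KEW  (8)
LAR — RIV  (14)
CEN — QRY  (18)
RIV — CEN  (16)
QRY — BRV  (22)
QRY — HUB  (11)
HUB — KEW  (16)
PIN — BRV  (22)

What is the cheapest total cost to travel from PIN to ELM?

$43

Candidate routes:
PIN → BRV → RIV → LAR → ELM: 22+8+14+2 = 46
PIN → BRV → HUB → ELM: 22+6+15 = 43
The minimum is $43 via PIN → BRV → HUB → ELM.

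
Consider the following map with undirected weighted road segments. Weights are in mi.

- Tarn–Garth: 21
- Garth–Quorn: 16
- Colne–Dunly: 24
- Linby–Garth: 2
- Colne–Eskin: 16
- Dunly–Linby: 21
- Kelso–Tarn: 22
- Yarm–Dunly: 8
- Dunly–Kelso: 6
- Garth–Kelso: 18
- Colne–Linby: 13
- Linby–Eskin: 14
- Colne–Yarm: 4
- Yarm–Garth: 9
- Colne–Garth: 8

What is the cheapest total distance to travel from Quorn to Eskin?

Enumerating some paths:
Quorn → Garth → Colne → Eskin: 16+8+16 = 40
Quorn → Garth → Linby → Eskin: 16+2+14 = 32
The minimum is 32 mi via Quorn → Garth → Linby → Eskin.

32 mi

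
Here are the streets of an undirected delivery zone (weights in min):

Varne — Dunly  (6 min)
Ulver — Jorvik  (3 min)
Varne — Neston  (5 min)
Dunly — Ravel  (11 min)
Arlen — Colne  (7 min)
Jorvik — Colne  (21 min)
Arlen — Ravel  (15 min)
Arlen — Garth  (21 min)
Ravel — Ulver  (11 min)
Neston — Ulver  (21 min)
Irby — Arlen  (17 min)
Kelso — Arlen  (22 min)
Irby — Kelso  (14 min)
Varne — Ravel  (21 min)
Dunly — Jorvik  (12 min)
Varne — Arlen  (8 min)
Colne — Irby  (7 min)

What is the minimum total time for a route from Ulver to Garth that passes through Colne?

Shortest Ulver→Colne: Ulver–Jorvik–Colne = 24
Shortest Colne→Garth: Colne–Arlen–Garth = 28
Total via Colne: 24 + 28 = 52 min.

52 min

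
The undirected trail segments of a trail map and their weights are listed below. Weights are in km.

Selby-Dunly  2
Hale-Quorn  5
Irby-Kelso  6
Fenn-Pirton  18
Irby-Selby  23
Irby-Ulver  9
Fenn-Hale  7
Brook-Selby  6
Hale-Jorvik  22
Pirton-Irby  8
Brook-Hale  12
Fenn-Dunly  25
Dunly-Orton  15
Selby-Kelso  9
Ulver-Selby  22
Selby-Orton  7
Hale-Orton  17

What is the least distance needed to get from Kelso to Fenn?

32 km

Compare a few routes:
Kelso → Selby → Brook → Hale → Fenn: 9+6+12+7 = 34
Kelso → Irby → Pirton → Fenn: 6+8+18 = 32
The minimum is 32 km via Kelso → Irby → Pirton → Fenn.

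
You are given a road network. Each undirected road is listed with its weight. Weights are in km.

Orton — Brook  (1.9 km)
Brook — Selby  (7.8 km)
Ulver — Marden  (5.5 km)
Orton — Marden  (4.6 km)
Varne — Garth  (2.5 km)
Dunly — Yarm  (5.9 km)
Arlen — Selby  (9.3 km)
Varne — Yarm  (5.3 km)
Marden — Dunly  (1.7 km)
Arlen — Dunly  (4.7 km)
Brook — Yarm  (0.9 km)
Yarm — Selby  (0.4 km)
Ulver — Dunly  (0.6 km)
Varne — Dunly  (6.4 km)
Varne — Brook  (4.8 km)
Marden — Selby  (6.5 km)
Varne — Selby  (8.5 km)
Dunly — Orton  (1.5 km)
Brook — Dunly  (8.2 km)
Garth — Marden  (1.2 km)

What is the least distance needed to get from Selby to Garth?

7.6 km

Settle nodes by increasing distance from Selby:
Selby: 0
Yarm: 0.4  (via Selby)
Brook: 1.3  (via Yarm)
Orton: 3.2  (via Brook)
Dunly: 4.7  (via Orton)
Ulver: 5.3  (via Dunly)
Varne: 5.7  (via Yarm)
Marden: 6.4  (via Dunly)
Garth: 7.6  (via Marden)
Shortest route: Selby–Yarm–Brook–Orton–Dunly–Marden–Garth = 7.6 km.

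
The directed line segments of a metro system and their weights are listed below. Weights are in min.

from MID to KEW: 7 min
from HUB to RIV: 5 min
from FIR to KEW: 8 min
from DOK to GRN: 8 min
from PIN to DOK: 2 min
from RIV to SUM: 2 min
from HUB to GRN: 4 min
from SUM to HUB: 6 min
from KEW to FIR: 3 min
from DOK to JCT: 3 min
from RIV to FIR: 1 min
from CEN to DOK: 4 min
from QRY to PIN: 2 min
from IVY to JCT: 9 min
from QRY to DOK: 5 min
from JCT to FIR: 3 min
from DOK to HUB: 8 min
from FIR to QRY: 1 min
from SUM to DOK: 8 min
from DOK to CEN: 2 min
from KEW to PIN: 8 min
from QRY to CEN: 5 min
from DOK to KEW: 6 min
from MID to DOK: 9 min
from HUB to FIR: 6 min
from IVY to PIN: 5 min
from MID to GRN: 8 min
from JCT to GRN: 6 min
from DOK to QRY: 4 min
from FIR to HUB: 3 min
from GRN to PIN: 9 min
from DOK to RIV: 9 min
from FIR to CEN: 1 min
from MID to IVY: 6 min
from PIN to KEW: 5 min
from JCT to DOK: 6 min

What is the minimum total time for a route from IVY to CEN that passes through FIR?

13 min

Best IVY to FIR: IVY–JCT–FIR costing 12
Best FIR to CEN: FIR–CEN costing 1
Total via FIR: 12 + 1 = 13 min.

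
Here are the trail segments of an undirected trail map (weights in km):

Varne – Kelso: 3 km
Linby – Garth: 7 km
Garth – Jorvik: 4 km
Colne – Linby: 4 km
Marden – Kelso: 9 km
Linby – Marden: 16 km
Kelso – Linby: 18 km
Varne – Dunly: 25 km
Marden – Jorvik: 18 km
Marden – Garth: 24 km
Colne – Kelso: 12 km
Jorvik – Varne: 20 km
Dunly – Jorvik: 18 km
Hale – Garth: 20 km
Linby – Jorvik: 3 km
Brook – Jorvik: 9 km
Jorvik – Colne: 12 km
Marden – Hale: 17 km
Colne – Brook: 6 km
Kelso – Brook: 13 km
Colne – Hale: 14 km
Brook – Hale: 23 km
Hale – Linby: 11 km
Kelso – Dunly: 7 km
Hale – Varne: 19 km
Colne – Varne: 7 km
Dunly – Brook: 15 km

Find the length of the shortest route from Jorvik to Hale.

Shortest distances from Jorvik:
Jorvik: 0
Linby: 3  (via Jorvik)
Garth: 4  (via Jorvik)
Colne: 7  (via Linby)
Brook: 9  (via Jorvik)
Varne: 14  (via Colne)
Hale: 14  (via Linby)
Shortest route: Jorvik → Linby → Hale = 14 km.

14 km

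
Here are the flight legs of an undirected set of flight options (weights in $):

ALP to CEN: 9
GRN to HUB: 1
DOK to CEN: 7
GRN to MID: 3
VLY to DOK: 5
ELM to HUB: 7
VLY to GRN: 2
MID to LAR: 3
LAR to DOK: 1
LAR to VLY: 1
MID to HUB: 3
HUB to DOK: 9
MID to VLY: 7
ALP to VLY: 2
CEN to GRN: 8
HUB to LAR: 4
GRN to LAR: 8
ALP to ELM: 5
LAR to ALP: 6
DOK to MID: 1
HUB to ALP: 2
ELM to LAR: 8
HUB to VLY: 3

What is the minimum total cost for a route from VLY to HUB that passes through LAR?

Shortest VLY→LAR: VLY–LAR = 1
Best LAR to HUB: LAR–HUB costing 4
Total via LAR: 1 + 4 = $5.

$5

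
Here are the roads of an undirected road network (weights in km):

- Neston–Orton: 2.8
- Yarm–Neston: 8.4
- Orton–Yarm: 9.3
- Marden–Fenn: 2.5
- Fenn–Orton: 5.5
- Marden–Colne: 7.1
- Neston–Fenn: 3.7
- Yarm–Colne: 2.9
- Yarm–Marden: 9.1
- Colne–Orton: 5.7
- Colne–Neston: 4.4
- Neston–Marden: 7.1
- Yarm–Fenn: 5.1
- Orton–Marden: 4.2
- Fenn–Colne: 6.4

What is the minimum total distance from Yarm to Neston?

7.3 km

Shortest distances from Yarm:
Yarm: 0
Colne: 2.9  (via Yarm)
Fenn: 5.1  (via Yarm)
Neston: 7.3  (via Colne)
Shortest route: Yarm → Colne → Neston = 7.3 km.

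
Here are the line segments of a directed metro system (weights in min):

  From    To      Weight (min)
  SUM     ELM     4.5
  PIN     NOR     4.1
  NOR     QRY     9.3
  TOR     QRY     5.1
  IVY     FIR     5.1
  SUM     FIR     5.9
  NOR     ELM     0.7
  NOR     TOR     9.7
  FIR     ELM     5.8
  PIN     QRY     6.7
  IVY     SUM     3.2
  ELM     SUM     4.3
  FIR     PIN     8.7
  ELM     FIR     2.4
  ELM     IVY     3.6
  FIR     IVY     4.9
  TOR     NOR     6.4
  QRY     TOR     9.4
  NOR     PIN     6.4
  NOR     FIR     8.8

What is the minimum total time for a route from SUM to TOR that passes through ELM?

Shortest SUM→ELM: SUM–ELM = 4.5
Best ELM to TOR: ELM–FIR–PIN–NOR–TOR costing 24.9
Total via ELM: 4.5 + 24.9 = 29.4 min.

29.4 min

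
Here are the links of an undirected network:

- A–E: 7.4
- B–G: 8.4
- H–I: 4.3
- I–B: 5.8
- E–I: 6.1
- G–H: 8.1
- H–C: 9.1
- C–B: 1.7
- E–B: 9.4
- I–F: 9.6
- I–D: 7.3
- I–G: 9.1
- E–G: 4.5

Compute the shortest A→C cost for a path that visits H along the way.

Best A to H: A → E → I → H costing 17.8
Best H to C: H → C costing 9.1
Total via H: 17.8 + 9.1 = 26.9.

26.9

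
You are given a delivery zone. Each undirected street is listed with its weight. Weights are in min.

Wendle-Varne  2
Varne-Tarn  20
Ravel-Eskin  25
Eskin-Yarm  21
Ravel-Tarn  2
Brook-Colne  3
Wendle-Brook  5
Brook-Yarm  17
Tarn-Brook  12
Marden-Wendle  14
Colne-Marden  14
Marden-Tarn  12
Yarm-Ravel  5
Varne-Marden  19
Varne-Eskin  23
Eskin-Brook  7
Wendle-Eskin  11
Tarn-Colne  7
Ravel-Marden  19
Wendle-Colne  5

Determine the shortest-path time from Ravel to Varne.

Running Dijkstra from Ravel:
Ravel: 0
Tarn: 2  (via Ravel)
Yarm: 5  (via Ravel)
Colne: 9  (via Tarn)
Brook: 12  (via Colne)
Wendle: 14  (via Colne)
Marden: 14  (via Tarn)
Varne: 16  (via Wendle)
Shortest route: Ravel–Tarn–Colne–Wendle–Varne = 16 min.

16 min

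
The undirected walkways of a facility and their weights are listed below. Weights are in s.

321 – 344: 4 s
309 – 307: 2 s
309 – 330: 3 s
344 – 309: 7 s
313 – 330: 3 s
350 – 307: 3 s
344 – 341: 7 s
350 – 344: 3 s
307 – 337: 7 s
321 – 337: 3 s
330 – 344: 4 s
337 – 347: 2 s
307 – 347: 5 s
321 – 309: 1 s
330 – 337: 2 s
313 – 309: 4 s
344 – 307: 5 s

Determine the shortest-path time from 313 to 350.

9 s

Shortest distances from 313:
313: 0
330: 3  (via 313)
309: 4  (via 313)
321: 5  (via 309)
337: 5  (via 330)
307: 6  (via 309)
344: 7  (via 330)
347: 7  (via 337)
350: 9  (via 307)
Shortest route: 313 → 309 → 307 → 350 = 9 s.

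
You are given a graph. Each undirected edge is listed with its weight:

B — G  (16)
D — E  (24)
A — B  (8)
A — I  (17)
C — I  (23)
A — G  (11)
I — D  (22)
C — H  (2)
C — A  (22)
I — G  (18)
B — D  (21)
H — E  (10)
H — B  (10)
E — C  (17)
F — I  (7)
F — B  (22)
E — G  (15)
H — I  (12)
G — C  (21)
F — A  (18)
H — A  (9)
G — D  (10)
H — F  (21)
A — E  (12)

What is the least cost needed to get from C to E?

12

Shortest distances from C:
C: 0
H: 2  (via C)
A: 11  (via H)
B: 12  (via H)
E: 12  (via H)
Shortest route: C → H → E = 12.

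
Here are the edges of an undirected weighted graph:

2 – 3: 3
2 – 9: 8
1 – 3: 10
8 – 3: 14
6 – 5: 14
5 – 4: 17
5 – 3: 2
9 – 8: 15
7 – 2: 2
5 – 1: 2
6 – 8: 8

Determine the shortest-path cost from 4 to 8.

33

Enumerating some paths:
4–5–3–8: 17+2+14 = 33
4–5–1–3–8: 17+2+10+14 = 43
4–5–6–8: 17+14+8 = 39
Cheapest is 4–5–3–8 at 33.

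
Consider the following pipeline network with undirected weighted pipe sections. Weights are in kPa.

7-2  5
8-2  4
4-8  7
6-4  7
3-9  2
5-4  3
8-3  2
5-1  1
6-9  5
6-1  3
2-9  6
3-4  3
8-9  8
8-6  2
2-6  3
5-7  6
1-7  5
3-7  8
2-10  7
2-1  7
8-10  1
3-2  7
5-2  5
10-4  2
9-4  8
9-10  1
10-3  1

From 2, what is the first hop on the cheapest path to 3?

Compare a few routes:
2 - 6 - 8 - 3: 3+2+2 = 7
2 - 8 - 3: 4+2 = 6
Cheapest is 2 - 8 - 3 at 6 kPa.
So from 2 the first move is to 8.

8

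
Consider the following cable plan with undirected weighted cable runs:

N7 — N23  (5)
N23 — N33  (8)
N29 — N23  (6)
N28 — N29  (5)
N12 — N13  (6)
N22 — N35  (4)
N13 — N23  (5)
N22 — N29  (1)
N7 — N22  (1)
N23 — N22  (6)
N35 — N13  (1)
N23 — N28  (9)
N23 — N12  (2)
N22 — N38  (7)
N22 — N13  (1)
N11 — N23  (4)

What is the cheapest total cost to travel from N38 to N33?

21

Enumerating some paths:
N38 → N22 → N23 → N33: 7+6+8 = 21
N38 → N22 → N29 → N23 → N33: 7+1+6+8 = 22
Cheapest is N38 → N22 → N23 → N33 at 21.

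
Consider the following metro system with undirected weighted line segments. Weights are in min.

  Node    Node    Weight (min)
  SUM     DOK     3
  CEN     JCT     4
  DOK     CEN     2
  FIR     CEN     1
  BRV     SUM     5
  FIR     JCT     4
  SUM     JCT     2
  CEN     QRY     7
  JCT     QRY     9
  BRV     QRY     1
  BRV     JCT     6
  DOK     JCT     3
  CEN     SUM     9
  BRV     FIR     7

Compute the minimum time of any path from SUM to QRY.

6 min

Enumerating some paths:
SUM → BRV → QRY: 5+1 = 6
SUM → JCT → BRV → QRY: 2+6+1 = 9
The minimum is 6 min via SUM → BRV → QRY.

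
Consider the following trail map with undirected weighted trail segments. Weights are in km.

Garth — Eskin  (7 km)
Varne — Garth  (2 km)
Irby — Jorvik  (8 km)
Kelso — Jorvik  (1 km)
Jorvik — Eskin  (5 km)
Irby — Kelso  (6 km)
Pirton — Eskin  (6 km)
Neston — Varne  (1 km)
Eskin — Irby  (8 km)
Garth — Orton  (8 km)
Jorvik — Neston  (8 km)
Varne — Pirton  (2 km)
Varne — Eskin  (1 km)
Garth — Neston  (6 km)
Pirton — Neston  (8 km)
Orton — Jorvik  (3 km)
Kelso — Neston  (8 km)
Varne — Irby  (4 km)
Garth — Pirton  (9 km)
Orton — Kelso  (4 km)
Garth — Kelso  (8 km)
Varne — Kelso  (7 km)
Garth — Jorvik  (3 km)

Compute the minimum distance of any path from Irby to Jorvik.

7 km

Compare a few routes:
Irby - Varne - Garth - Jorvik: 4+2+3 = 9
Irby - Jorvik: 8 = 8
Irby - Kelso - Jorvik: 6+1 = 7
The minimum is 7 km via Irby - Kelso - Jorvik.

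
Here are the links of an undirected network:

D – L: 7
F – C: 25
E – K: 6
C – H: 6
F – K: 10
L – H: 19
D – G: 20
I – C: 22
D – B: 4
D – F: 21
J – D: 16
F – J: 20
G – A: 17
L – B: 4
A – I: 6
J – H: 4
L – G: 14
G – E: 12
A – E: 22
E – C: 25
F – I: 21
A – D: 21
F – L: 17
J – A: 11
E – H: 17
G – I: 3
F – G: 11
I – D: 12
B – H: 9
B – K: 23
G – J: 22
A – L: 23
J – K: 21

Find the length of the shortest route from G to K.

18

Shortest distances from G:
G: 0
I: 3  (via G)
A: 9  (via I)
F: 11  (via G)
E: 12  (via G)
L: 14  (via G)
D: 15  (via I)
B: 18  (via L)
K: 18  (via E)
Shortest route: G → E → K = 18.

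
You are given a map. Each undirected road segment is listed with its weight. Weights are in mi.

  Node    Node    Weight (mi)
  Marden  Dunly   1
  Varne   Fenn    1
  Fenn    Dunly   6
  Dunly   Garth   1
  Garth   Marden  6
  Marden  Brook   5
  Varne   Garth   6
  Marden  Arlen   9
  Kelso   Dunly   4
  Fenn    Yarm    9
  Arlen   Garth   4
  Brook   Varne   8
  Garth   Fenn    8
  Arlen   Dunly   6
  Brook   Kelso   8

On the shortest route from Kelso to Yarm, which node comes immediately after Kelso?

Compare a few routes:
Kelso → Dunly → Fenn → Yarm: 4+6+9 = 19
Kelso → Dunly → Garth → Varne → Fenn → Yarm: 4+1+6+1+9 = 21
The minimum is 19 mi via Kelso → Dunly → Fenn → Yarm.
So from Kelso the first move is to Dunly.

Dunly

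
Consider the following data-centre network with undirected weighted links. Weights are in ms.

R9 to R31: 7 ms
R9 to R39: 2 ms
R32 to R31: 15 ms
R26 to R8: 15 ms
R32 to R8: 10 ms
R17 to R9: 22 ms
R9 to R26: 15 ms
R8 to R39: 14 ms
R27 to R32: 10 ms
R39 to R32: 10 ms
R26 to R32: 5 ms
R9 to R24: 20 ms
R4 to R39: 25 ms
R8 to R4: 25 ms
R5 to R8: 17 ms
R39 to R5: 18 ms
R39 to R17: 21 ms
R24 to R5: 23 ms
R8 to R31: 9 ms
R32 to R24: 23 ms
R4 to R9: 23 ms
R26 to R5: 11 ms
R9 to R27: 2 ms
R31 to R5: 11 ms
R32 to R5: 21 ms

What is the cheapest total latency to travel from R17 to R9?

Enumerating some paths:
R17–R39–R9: 21+2 = 23
R17–R9: 22 = 22
The minimum is 22 ms via R17–R9.

22 ms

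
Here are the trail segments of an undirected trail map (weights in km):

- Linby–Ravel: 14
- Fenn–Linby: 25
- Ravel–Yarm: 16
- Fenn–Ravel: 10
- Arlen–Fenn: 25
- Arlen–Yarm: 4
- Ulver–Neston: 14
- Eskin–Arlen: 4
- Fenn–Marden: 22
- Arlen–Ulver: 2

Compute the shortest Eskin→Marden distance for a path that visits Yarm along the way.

56 km

Shortest Eskin→Yarm: Eskin → Arlen → Yarm = 8
Best Yarm to Marden: Yarm → Ravel → Fenn → Marden costing 48
Total via Yarm: 8 + 48 = 56 km.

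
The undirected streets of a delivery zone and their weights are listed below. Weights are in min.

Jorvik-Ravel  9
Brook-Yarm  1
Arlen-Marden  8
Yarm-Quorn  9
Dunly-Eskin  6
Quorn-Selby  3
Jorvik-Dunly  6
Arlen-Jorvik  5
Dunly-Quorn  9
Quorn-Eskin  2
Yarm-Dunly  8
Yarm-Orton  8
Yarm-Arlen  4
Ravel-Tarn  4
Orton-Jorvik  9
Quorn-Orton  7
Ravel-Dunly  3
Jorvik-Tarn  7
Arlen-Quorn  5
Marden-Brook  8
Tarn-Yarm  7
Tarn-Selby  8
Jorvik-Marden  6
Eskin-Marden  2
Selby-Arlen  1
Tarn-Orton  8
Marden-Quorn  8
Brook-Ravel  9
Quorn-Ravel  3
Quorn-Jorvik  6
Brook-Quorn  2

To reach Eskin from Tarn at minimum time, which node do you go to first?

Ravel

Candidate routes:
Tarn → Yarm → Brook → Quorn → Eskin: 7+1+2+2 = 12
Tarn → Selby → Quorn → Eskin: 8+3+2 = 13
Tarn → Ravel → Quorn → Eskin: 4+3+2 = 9
Tarn → Ravel → Dunly → Eskin: 4+3+6 = 13
The minimum is 9 min via Tarn → Ravel → Quorn → Eskin.
So from Tarn the first move is to Ravel.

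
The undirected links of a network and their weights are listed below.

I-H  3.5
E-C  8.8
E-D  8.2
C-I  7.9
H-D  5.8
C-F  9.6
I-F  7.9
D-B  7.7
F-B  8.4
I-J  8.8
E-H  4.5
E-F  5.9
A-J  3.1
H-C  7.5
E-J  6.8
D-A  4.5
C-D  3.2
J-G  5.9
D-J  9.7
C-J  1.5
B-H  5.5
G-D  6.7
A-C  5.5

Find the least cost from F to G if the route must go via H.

Best F to H: F–E–H costing 10.4
Shortest H→G: H–D–G = 12.5
Total via H: 10.4 + 12.5 = 22.9.

22.9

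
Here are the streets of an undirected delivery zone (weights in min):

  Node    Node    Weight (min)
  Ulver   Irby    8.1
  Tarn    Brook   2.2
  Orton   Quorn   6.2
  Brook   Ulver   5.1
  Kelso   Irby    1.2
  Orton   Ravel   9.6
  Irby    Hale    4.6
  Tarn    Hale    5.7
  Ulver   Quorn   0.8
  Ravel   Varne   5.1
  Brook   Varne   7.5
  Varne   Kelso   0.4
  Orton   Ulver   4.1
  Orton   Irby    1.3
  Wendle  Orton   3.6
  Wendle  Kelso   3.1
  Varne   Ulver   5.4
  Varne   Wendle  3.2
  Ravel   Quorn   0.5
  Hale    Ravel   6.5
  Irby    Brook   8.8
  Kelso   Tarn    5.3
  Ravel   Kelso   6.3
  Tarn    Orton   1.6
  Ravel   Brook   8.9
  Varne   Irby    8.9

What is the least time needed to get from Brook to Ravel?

Shortest distances from Brook:
Brook: 0
Tarn: 2.2  (via Brook)
Orton: 3.8  (via Tarn)
Ulver: 5.1  (via Brook)
Irby: 5.1  (via Orton)
Quorn: 5.9  (via Ulver)
Kelso: 6.3  (via Irby)
Ravel: 6.4  (via Quorn)
Shortest route: Brook–Ulver–Quorn–Ravel = 6.4 min.

6.4 min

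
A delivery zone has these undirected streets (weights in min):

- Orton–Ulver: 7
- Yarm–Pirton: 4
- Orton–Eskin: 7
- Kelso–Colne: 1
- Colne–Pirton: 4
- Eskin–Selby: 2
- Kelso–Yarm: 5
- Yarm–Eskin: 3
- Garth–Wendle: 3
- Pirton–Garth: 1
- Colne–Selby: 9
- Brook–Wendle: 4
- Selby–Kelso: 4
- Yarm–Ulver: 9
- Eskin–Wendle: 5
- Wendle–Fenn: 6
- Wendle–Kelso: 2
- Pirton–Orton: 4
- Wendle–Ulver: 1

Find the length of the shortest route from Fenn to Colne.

9 min

Enumerating some paths:
Fenn → Wendle → Garth → Pirton → Colne: 6+3+1+4 = 14
Fenn → Wendle → Eskin → Selby → Kelso → Colne: 6+5+2+4+1 = 18
Fenn → Wendle → Eskin → Yarm → Kelso → Colne: 6+5+3+5+1 = 20
Fenn → Wendle → Kelso → Colne: 6+2+1 = 9
Cheapest is Fenn → Wendle → Kelso → Colne at 9 min.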